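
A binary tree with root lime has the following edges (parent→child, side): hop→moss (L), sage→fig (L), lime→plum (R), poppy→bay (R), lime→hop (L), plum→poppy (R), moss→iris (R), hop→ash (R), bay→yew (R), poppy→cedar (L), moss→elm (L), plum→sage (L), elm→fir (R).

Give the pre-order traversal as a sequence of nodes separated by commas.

Pre-order visits the node, then its left subtree, then its right subtree.
Visit lime.
At lime: go left to hop.
  Visit hop.
  At hop: go left to moss.
    Visit moss.
    At moss: go left to elm.
      Visit elm.
      At elm: no left child.
      At elm: go right to fir.
        fir is a leaf — visit fir.
    At moss: go right to iris.
      iris is a leaf — visit iris.
  At hop: go right to ash.
    ash is a leaf — visit ash.
At lime: go right to plum.
  Visit plum.
  At plum: go left to sage.
    Visit sage.
    At sage: go left to fig.
      fig is a leaf — visit fig.
    At sage: no right child.
  At plum: go right to poppy.
    Visit poppy.
    At poppy: go left to cedar.
      cedar is a leaf — visit cedar.
    At poppy: go right to bay.
      Visit bay.
      At bay: no left child.
      At bay: go right to yew.
        yew is a leaf — visit yew.

lime, hop, moss, elm, fir, iris, ash, plum, sage, fig, poppy, cedar, bay, yew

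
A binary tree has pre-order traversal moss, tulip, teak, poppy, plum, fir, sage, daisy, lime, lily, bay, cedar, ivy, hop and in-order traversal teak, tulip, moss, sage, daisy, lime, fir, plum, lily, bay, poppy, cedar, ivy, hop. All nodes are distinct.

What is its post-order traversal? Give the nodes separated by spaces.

The first element of pre-order is the root; it splits in-order into left and right subtrees.
Root moss: left subtree has 2 nodes {teak, tulip}, right has 11 {sage, daisy, lime, fir, plum, lily, bay, poppy, cedar, ivy, hop}.
  Root tulip: left subtree has 1 node {teak}, right has 0 { }.
  Root poppy: left subtree has 7 nodes {sage, daisy, lime, fir, plum, lily, bay}, right has 3 {cedar, ivy, hop}.
    Root plum: left subtree has 4 nodes {sage, daisy, lime, fir}, right has 2 {lily, bay}.
      Root fir: left subtree has 3 nodes {sage, daisy, lime}, right has 0 { }.
        Root sage: left subtree has 0 nodes { }, right has 2 {daisy, lime}.
          Root daisy: left subtree has 0 nodes { }, right has 1 {lime}.
      Root lily: left subtree has 0 nodes { }, right has 1 {bay}.
    Root cedar: left subtree has 0 nodes { }, right has 2 {ivy, hop}.
      Root ivy: left subtree has 0 nodes { }, right has 1 {hop}.

teak tulip lime daisy sage fir bay lily plum hop ivy cedar poppy moss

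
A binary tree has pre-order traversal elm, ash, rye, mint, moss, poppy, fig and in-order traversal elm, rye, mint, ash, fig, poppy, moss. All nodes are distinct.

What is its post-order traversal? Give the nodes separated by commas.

mint, rye, fig, poppy, moss, ash, elm

The first element of pre-order is the root; it splits in-order into left and right subtrees.
Root elm: left subtree has 0 nodes { }, right has 6 {rye, mint, ash, fig, poppy, moss}.
  Root ash: left subtree has 2 nodes {rye, mint}, right has 3 {fig, poppy, moss}.
    Root rye: left subtree has 0 nodes { }, right has 1 {mint}.
    Root moss: left subtree has 2 nodes {fig, poppy}, right has 0 { }.
      Root poppy: left subtree has 1 node {fig}, right has 0 { }.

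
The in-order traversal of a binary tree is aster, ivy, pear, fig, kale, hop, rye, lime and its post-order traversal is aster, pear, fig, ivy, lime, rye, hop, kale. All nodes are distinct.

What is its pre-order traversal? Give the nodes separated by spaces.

The last element of post-order is the root; it splits in-order into left and right subtrees.
Root kale: left subtree has 4 nodes {aster, ivy, pear, fig}, right has 3 {hop, rye, lime}.
  Root ivy: left subtree has 1 node {aster}, right has 2 {pear, fig}.
    Root fig: left subtree has 1 node {pear}, right has 0 { }.
  Root hop: left subtree has 0 nodes { }, right has 2 {rye, lime}.
    Root rye: left subtree has 0 nodes { }, right has 1 {lime}.

kale ivy aster fig pear hop rye lime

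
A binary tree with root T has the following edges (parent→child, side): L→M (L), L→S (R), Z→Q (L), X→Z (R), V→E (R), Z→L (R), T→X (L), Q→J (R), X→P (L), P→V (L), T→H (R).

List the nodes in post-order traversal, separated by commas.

Post-order visits the left subtree, then the right subtree, then the node.
At T: go left to X.
  At X: go left to P.
    At P: go left to V.
      At V: no left child.
      At V: go right to E.
        E is a leaf — visit E.
      Visit V.
    At P: no right child.
    Visit P.
  At X: go right to Z.
    At Z: go left to Q.
      At Q: no left child.
      At Q: go right to J.
        J is a leaf — visit J.
      Visit Q.
    At Z: go right to L.
      At L: go left to M.
        M is a leaf — visit M.
      At L: go right to S.
        S is a leaf — visit S.
      Visit L.
    Visit Z.
  Visit X.
At T: go right to H.
  H is a leaf — visit H.
Visit T.

E, V, P, J, Q, M, S, L, Z, X, H, T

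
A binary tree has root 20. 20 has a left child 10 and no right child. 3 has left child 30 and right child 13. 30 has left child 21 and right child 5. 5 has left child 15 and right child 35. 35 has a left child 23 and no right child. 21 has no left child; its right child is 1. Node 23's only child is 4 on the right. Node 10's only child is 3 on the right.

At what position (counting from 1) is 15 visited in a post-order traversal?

Post-order visits the left subtree, then the right subtree, then the node.
At 20: go left to 10.
  At 10: no left child.
  At 10: go right to 3.
    At 3: go left to 30.
      At 30: go left to 21.
        At 21: no left child.
        At 21: go right to 1.
          1 is a leaf — visit 1.
        Visit 21.
      At 30: go right to 5.
        At 5: go left to 15.
          15 is a leaf — visit 15.
        At 5: go right to 35.
          At 35: go left to 23.
            At 23: no left child.
            At 23: go right to 4.
              4 is a leaf — visit 4.
            Visit 23.
          At 35: no right child.
          Visit 35.
        Visit 5.
      Visit 30.
    At 3: go right to 13.
      13 is a leaf — visit 13.
    Visit 3.
  Visit 10.
At 20: no right child.
Visit 20.
Full post-order sequence: 1, 21, 15, 4, 23, 35, 5, 30, 13, 3, 10, 20.

3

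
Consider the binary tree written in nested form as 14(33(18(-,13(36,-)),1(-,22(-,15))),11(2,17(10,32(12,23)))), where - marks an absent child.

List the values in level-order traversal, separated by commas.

Level-order visits nodes level by level from the root, left to right within each level.
Level 0: 14
Level 1: 33, 11
Level 2: 18, 1, 2, 17
Level 3: 13, 22, 10, 32
Level 4: 36, 15, 12, 23

14, 33, 11, 18, 1, 2, 17, 13, 22, 10, 32, 36, 15, 12, 23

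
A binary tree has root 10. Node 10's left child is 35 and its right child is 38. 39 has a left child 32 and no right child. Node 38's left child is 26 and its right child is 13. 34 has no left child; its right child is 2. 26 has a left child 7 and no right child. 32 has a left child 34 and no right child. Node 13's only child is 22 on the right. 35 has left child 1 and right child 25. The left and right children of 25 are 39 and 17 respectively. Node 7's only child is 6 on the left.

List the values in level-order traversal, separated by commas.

10, 35, 38, 1, 25, 26, 13, 39, 17, 7, 22, 32, 6, 34, 2

Level-order visits nodes level by level from the root, left to right within each level.
Level 0: 10
Level 1: 35, 38
Level 2: 1, 25, 26, 13
Level 3: 39, 17, 7, 22
Level 4: 32, 6
Level 5: 34
Level 6: 2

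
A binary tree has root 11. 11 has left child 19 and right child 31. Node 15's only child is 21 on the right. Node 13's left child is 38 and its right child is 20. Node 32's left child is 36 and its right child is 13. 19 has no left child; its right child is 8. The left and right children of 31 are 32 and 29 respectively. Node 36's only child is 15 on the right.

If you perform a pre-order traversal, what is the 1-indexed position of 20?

Pre-order visits the node, then its left subtree, then its right subtree.
Visit 11.
At 11: go left to 19.
  Visit 19.
  At 19: no left child.
  At 19: go right to 8.
    8 is a leaf — visit 8.
At 11: go right to 31.
  Visit 31.
  At 31: go left to 32.
    Visit 32.
    At 32: go left to 36.
      Visit 36.
      At 36: no left child.
      At 36: go right to 15.
        Visit 15.
        At 15: no left child.
        At 15: go right to 21.
          21 is a leaf — visit 21.
    At 32: go right to 13.
      Visit 13.
      At 13: go left to 38.
        38 is a leaf — visit 38.
      At 13: go right to 20.
        20 is a leaf — visit 20.
  At 31: go right to 29.
    29 is a leaf — visit 29.
Full pre-order sequence: 11, 19, 8, 31, 32, 36, 15, 21, 13, 38, 20, 29.

11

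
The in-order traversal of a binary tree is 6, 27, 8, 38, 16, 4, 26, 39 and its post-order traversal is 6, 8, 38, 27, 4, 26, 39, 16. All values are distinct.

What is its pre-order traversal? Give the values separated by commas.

The last element of post-order is the root; it splits in-order into left and right subtrees.
Root 16: left subtree has 4 nodes {6, 27, 8, 38}, right has 3 {4, 26, 39}.
  Root 27: left subtree has 1 node {6}, right has 2 {8, 38}.
    Root 38: left subtree has 1 node {8}, right has 0 { }.
  Root 39: left subtree has 2 nodes {4, 26}, right has 0 { }.
    Root 26: left subtree has 1 node {4}, right has 0 { }.

16, 27, 6, 38, 8, 39, 26, 4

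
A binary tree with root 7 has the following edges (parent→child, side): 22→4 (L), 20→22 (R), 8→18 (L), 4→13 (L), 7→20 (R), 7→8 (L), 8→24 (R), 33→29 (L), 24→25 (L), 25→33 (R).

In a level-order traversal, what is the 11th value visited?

Level-order visits nodes level by level from the root, left to right within each level.
Level 0: 7
Level 1: 8, 20
Level 2: 18, 24, 22
Level 3: 25, 4
Level 4: 33, 13
Level 5: 29
Full level-order sequence: 7, 8, 20, 18, 24, 22, 25, 4, 33, 13, 29.

29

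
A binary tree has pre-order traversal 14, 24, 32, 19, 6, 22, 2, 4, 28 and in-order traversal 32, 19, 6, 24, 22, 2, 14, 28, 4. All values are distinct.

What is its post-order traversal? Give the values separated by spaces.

6 19 32 2 22 24 28 4 14

The first element of pre-order is the root; it splits in-order into left and right subtrees.
Root 14: left subtree has 6 nodes {32, 19, 6, 24, 22, 2}, right has 2 {28, 4}.
  Root 24: left subtree has 3 nodes {32, 19, 6}, right has 2 {22, 2}.
    Root 32: left subtree has 0 nodes { }, right has 2 {19, 6}.
      Root 19: left subtree has 0 nodes { }, right has 1 {6}.
    Root 22: left subtree has 0 nodes { }, right has 1 {2}.
  Root 4: left subtree has 1 node {28}, right has 0 { }.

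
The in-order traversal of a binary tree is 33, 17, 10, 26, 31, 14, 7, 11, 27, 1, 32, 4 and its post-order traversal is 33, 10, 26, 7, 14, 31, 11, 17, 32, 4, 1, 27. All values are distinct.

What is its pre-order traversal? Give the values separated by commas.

27, 17, 33, 11, 31, 26, 10, 14, 7, 1, 4, 32

The last element of post-order is the root; it splits in-order into left and right subtrees.
Root 27: left subtree has 8 nodes {33, 17, 10, 26, 31, 14, 7, 11}, right has 3 {1, 32, 4}.
  Root 17: left subtree has 1 node {33}, right has 6 {10, 26, 31, 14, 7, 11}.
    Root 11: left subtree has 5 nodes {10, 26, 31, 14, 7}, right has 0 { }.
      Root 31: left subtree has 2 nodes {10, 26}, right has 2 {14, 7}.
        Root 26: left subtree has 1 node {10}, right has 0 { }.
        Root 14: left subtree has 0 nodes { }, right has 1 {7}.
  Root 1: left subtree has 0 nodes { }, right has 2 {32, 4}.
    Root 4: left subtree has 1 node {32}, right has 0 { }.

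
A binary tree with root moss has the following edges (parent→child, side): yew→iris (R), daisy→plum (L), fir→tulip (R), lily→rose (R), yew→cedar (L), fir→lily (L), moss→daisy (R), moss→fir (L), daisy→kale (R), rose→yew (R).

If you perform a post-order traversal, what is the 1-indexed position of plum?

8

Post-order visits the left subtree, then the right subtree, then the node.
At moss: go left to fir.
  At fir: go left to lily.
    At lily: no left child.
    At lily: go right to rose.
      At rose: no left child.
      At rose: go right to yew.
        At yew: go left to cedar.
          cedar is a leaf — visit cedar.
        At yew: go right to iris.
          iris is a leaf — visit iris.
        Visit yew.
      Visit rose.
    Visit lily.
  At fir: go right to tulip.
    tulip is a leaf — visit tulip.
  Visit fir.
At moss: go right to daisy.
  At daisy: go left to plum.
    plum is a leaf — visit plum.
  At daisy: go right to kale.
    kale is a leaf — visit kale.
  Visit daisy.
Visit moss.
Full post-order sequence: cedar, iris, yew, rose, lily, tulip, fir, plum, kale, daisy, moss.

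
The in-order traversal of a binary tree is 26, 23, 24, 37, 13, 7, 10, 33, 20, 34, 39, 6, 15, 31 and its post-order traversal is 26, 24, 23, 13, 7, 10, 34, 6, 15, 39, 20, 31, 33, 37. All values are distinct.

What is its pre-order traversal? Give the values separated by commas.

37, 23, 26, 24, 33, 10, 7, 13, 31, 20, 39, 34, 15, 6

The last element of post-order is the root; it splits in-order into left and right subtrees.
Root 37: left subtree has 3 nodes {26, 23, 24}, right has 10 {13, 7, 10, 33, 20, 34, 39, 6, 15, 31}.
  Root 23: left subtree has 1 node {26}, right has 1 {24}.
  Root 33: left subtree has 3 nodes {13, 7, 10}, right has 6 {20, 34, 39, 6, 15, 31}.
    Root 10: left subtree has 2 nodes {13, 7}, right has 0 { }.
      Root 7: left subtree has 1 node {13}, right has 0 { }.
    Root 31: left subtree has 5 nodes {20, 34, 39, 6, 15}, right has 0 { }.
      Root 20: left subtree has 0 nodes { }, right has 4 {34, 39, 6, 15}.
        Root 39: left subtree has 1 node {34}, right has 2 {6, 15}.
          Root 15: left subtree has 1 node {6}, right has 0 { }.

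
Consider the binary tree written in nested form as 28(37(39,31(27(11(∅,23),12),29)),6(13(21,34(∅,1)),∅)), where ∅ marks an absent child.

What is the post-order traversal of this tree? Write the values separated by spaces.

39 23 11 12 27 29 31 37 21 1 34 13 6 28

Post-order visits the left subtree, then the right subtree, then the node.
At 28: go left to 37.
  At 37: go left to 39.
    39 is a leaf — visit 39.
  At 37: go right to 31.
    At 31: go left to 27.
      At 27: go left to 11.
        At 11: no left child.
        At 11: go right to 23.
          23 is a leaf — visit 23.
        Visit 11.
      At 27: go right to 12.
        12 is a leaf — visit 12.
      Visit 27.
    At 31: go right to 29.
      29 is a leaf — visit 29.
    Visit 31.
  Visit 37.
At 28: go right to 6.
  At 6: go left to 13.
    At 13: go left to 21.
      21 is a leaf — visit 21.
    At 13: go right to 34.
      At 34: no left child.
      At 34: go right to 1.
        1 is a leaf — visit 1.
      Visit 34.
    Visit 13.
  At 6: no right child.
  Visit 6.
Visit 28.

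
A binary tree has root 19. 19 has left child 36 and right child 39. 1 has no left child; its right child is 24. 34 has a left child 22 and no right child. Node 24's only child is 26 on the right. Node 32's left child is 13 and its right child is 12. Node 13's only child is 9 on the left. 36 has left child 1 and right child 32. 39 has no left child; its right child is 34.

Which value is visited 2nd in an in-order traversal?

24

In-order visits the left subtree, then the node, then the right subtree.
At 19: go left to 36.
  At 36: go left to 1.
    At 1: no left child.
    Visit 1.
    At 1: go right to 24.
      At 24: no left child.
      Visit 24.
      At 24: go right to 26.
        26 is a leaf — visit 26.
  Visit 36.
  At 36: go right to 32.
    At 32: go left to 13.
      At 13: go left to 9.
        9 is a leaf — visit 9.
      Visit 13.
      At 13: no right child.
    Visit 32.
    At 32: go right to 12.
      12 is a leaf — visit 12.
Visit 19.
At 19: go right to 39.
  At 39: no left child.
  Visit 39.
  At 39: go right to 34.
    At 34: go left to 22.
      22 is a leaf — visit 22.
    Visit 34.
    At 34: no right child.
Full in-order sequence: 1, 24, 26, 36, 9, 13, 32, 12, 19, 39, 22, 34.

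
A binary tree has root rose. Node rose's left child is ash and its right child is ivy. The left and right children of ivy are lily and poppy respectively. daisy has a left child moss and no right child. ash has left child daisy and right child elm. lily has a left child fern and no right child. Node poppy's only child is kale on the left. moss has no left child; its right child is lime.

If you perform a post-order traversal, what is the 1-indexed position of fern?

6

Post-order visits the left subtree, then the right subtree, then the node.
At rose: go left to ash.
  At ash: go left to daisy.
    At daisy: go left to moss.
      At moss: no left child.
      At moss: go right to lime.
        lime is a leaf — visit lime.
      Visit moss.
    At daisy: no right child.
    Visit daisy.
  At ash: go right to elm.
    elm is a leaf — visit elm.
  Visit ash.
At rose: go right to ivy.
  At ivy: go left to lily.
    At lily: go left to fern.
      fern is a leaf — visit fern.
    At lily: no right child.
    Visit lily.
  At ivy: go right to poppy.
    At poppy: go left to kale.
      kale is a leaf — visit kale.
    At poppy: no right child.
    Visit poppy.
  Visit ivy.
Visit rose.
Full post-order sequence: lime, moss, daisy, elm, ash, fern, lily, kale, poppy, ivy, rose.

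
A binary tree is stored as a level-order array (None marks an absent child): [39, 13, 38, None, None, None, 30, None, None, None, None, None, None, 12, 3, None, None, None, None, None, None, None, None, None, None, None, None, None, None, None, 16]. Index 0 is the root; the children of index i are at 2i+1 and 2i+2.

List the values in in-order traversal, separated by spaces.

13 39 38 12 30 3 16

In-order visits the left subtree, then the node, then the right subtree.
At 39: go left to 13.
  13 is a leaf — visit 13.
Visit 39.
At 39: go right to 38.
  At 38: no left child.
  Visit 38.
  At 38: go right to 30.
    At 30: go left to 12.
      12 is a leaf — visit 12.
    Visit 30.
    At 30: go right to 3.
      At 3: no left child.
      Visit 3.
      At 3: go right to 16.
        16 is a leaf — visit 16.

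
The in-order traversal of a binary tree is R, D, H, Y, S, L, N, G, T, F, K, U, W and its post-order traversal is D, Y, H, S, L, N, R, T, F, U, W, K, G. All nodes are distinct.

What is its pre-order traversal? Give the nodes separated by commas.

The last element of post-order is the root; it splits in-order into left and right subtrees.
Root G: left subtree has 7 nodes {R, D, H, Y, S, L, N}, right has 5 {T, F, K, U, W}.
  Root R: left subtree has 0 nodes { }, right has 6 {D, H, Y, S, L, N}.
    Root N: left subtree has 5 nodes {D, H, Y, S, L}, right has 0 { }.
      Root L: left subtree has 4 nodes {D, H, Y, S}, right has 0 { }.
        Root S: left subtree has 3 nodes {D, H, Y}, right has 0 { }.
          Root H: left subtree has 1 node {D}, right has 1 {Y}.
  Root K: left subtree has 2 nodes {T, F}, right has 2 {U, W}.
    Root F: left subtree has 1 node {T}, right has 0 { }.
    Root W: left subtree has 1 node {U}, right has 0 { }.

G, R, N, L, S, H, D, Y, K, F, T, W, U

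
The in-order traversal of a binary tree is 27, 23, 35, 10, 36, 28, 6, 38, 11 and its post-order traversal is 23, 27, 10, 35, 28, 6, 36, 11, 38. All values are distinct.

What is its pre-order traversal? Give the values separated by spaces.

The last element of post-order is the root; it splits in-order into left and right subtrees.
Root 38: left subtree has 7 nodes {27, 23, 35, 10, 36, 28, 6}, right has 1 {11}.
  Root 36: left subtree has 4 nodes {27, 23, 35, 10}, right has 2 {28, 6}.
    Root 35: left subtree has 2 nodes {27, 23}, right has 1 {10}.
      Root 27: left subtree has 0 nodes { }, right has 1 {23}.
    Root 6: left subtree has 1 node {28}, right has 0 { }.

38 36 35 27 23 10 6 28 11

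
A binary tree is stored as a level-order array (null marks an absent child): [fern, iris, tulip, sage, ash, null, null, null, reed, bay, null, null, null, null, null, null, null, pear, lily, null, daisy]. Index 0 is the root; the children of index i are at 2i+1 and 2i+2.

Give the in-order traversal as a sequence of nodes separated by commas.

In-order visits the left subtree, then the node, then the right subtree.
At fern: go left to iris.
  At iris: go left to sage.
    At sage: no left child.
    Visit sage.
    At sage: go right to reed.
      At reed: go left to pear.
        pear is a leaf — visit pear.
      Visit reed.
      At reed: go right to lily.
        lily is a leaf — visit lily.
  Visit iris.
  At iris: go right to ash.
    At ash: go left to bay.
      At bay: no left child.
      Visit bay.
      At bay: go right to daisy.
        daisy is a leaf — visit daisy.
    Visit ash.
    At ash: no right child.
Visit fern.
At fern: go right to tulip.
  tulip is a leaf — visit tulip.

sage, pear, reed, lily, iris, bay, daisy, ash, fern, tulip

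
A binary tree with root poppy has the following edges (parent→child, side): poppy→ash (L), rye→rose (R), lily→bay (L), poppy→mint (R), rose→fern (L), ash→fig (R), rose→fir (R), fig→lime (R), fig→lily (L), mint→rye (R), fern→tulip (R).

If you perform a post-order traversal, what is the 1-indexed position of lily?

Post-order visits the left subtree, then the right subtree, then the node.
At poppy: go left to ash.
  At ash: no left child.
  At ash: go right to fig.
    At fig: go left to lily.
      At lily: go left to bay.
        bay is a leaf — visit bay.
      At lily: no right child.
      Visit lily.
    At fig: go right to lime.
      lime is a leaf — visit lime.
    Visit fig.
  Visit ash.
At poppy: go right to mint.
  At mint: no left child.
  At mint: go right to rye.
    At rye: no left child.
    At rye: go right to rose.
      At rose: go left to fern.
        At fern: no left child.
        At fern: go right to tulip.
          tulip is a leaf — visit tulip.
        Visit fern.
      At rose: go right to fir.
        fir is a leaf — visit fir.
      Visit rose.
    Visit rye.
  Visit mint.
Visit poppy.
Full post-order sequence: bay, lily, lime, fig, ash, tulip, fern, fir, rose, rye, mint, poppy.

2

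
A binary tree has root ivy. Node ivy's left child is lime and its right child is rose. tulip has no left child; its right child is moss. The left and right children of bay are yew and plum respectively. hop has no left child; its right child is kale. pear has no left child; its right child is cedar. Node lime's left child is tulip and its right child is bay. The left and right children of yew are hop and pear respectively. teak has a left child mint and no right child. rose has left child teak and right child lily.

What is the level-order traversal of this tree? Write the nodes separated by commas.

ivy, lime, rose, tulip, bay, teak, lily, moss, yew, plum, mint, hop, pear, kale, cedar

Level-order visits nodes level by level from the root, left to right within each level.
Level 0: ivy
Level 1: lime, rose
Level 2: tulip, bay, teak, lily
Level 3: moss, yew, plum, mint
Level 4: hop, pear
Level 5: kale, cedar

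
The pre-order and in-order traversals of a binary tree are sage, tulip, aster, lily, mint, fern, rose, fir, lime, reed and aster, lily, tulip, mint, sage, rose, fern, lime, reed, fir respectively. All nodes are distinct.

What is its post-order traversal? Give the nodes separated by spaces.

lily aster mint tulip rose reed lime fir fern sage

The first element of pre-order is the root; it splits in-order into left and right subtrees.
Root sage: left subtree has 4 nodes {aster, lily, tulip, mint}, right has 5 {rose, fern, lime, reed, fir}.
  Root tulip: left subtree has 2 nodes {aster, lily}, right has 1 {mint}.
    Root aster: left subtree has 0 nodes { }, right has 1 {lily}.
  Root fern: left subtree has 1 node {rose}, right has 3 {lime, reed, fir}.
    Root fir: left subtree has 2 nodes {lime, reed}, right has 0 { }.
      Root lime: left subtree has 0 nodes { }, right has 1 {reed}.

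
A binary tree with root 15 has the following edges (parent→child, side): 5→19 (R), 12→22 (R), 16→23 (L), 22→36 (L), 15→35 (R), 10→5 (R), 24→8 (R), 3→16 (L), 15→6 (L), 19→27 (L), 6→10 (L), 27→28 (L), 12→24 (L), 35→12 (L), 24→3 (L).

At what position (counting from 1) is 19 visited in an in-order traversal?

In-order visits the left subtree, then the node, then the right subtree.
At 15: go left to 6.
  At 6: go left to 10.
    At 10: no left child.
    Visit 10.
    At 10: go right to 5.
      At 5: no left child.
      Visit 5.
      At 5: go right to 19.
        At 19: go left to 27.
          At 27: go left to 28.
            28 is a leaf — visit 28.
          Visit 27.
          At 27: no right child.
        Visit 19.
        At 19: no right child.
  Visit 6.
  At 6: no right child.
Visit 15.
At 15: go right to 35.
  At 35: go left to 12.
    At 12: go left to 24.
      At 24: go left to 3.
        At 3: go left to 16.
          At 16: go left to 23.
            23 is a leaf — visit 23.
          Visit 16.
          At 16: no right child.
        Visit 3.
        At 3: no right child.
      Visit 24.
      At 24: go right to 8.
        8 is a leaf — visit 8.
    Visit 12.
    At 12: go right to 22.
      At 22: go left to 36.
        36 is a leaf — visit 36.
      Visit 22.
      At 22: no right child.
  Visit 35.
  At 35: no right child.
Full in-order sequence: 10, 5, 28, 27, 19, 6, 15, 23, 16, 3, 24, 8, 12, 36, 22, 35.

5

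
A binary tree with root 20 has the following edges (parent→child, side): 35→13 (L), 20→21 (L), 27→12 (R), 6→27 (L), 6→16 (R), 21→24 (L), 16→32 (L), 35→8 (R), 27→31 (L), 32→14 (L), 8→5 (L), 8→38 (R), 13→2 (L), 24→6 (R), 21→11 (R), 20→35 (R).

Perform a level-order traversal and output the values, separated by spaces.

20 21 35 24 11 13 8 6 2 5 38 27 16 31 12 32 14

Level-order visits nodes level by level from the root, left to right within each level.
Level 0: 20
Level 1: 21, 35
Level 2: 24, 11, 13, 8
Level 3: 6, 2, 5, 38
Level 4: 27, 16
Level 5: 31, 12, 32
Level 6: 14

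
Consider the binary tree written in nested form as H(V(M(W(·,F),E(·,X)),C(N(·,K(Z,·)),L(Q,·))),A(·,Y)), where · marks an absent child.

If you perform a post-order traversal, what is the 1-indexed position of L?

Post-order visits the left subtree, then the right subtree, then the node.
At H: go left to V.
  At V: go left to M.
    At M: go left to W.
      At W: no left child.
      At W: go right to F.
        F is a leaf — visit F.
      Visit W.
    At M: go right to E.
      At E: no left child.
      At E: go right to X.
        X is a leaf — visit X.
      Visit E.
    Visit M.
  At V: go right to C.
    At C: go left to N.
      At N: no left child.
      At N: go right to K.
        At K: go left to Z.
          Z is a leaf — visit Z.
        At K: no right child.
        Visit K.
      Visit N.
    At C: go right to L.
      At L: go left to Q.
        Q is a leaf — visit Q.
      At L: no right child.
      Visit L.
    Visit C.
  Visit V.
At H: go right to A.
  At A: no left child.
  At A: go right to Y.
    Y is a leaf — visit Y.
  Visit A.
Visit H.
Full post-order sequence: F, W, X, E, M, Z, K, N, Q, L, C, V, Y, A, H.

10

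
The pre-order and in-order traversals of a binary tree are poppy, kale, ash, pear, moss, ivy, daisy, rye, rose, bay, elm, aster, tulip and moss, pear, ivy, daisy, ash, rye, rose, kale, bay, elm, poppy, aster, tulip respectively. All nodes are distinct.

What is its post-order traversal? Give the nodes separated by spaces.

moss daisy ivy pear rose rye ash elm bay kale tulip aster poppy

The first element of pre-order is the root; it splits in-order into left and right subtrees.
Root poppy: left subtree has 10 nodes {moss, pear, ivy, daisy, ash, rye, rose, kale, bay, elm}, right has 2 {aster, tulip}.
  Root kale: left subtree has 7 nodes {moss, pear, ivy, daisy, ash, rye, rose}, right has 2 {bay, elm}.
    Root ash: left subtree has 4 nodes {moss, pear, ivy, daisy}, right has 2 {rye, rose}.
      Root pear: left subtree has 1 node {moss}, right has 2 {ivy, daisy}.
        Root ivy: left subtree has 0 nodes { }, right has 1 {daisy}.
      Root rye: left subtree has 0 nodes { }, right has 1 {rose}.
    Root bay: left subtree has 0 nodes { }, right has 1 {elm}.
  Root aster: left subtree has 0 nodes { }, right has 1 {tulip}.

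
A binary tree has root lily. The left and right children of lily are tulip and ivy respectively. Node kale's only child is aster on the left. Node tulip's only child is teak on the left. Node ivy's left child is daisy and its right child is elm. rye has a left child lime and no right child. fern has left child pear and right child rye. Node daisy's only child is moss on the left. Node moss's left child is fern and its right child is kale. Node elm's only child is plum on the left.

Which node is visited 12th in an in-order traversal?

In-order visits the left subtree, then the node, then the right subtree.
At lily: go left to tulip.
  At tulip: go left to teak.
    teak is a leaf — visit teak.
  Visit tulip.
  At tulip: no right child.
Visit lily.
At lily: go right to ivy.
  At ivy: go left to daisy.
    At daisy: go left to moss.
      At moss: go left to fern.
        At fern: go left to pear.
          pear is a leaf — visit pear.
        Visit fern.
        At fern: go right to rye.
          At rye: go left to lime.
            lime is a leaf — visit lime.
          Visit rye.
          At rye: no right child.
      Visit moss.
      At moss: go right to kale.
        At kale: go left to aster.
          aster is a leaf — visit aster.
        Visit kale.
        At kale: no right child.
    Visit daisy.
    At daisy: no right child.
  Visit ivy.
  At ivy: go right to elm.
    At elm: go left to plum.
      plum is a leaf — visit plum.
    Visit elm.
    At elm: no right child.
Full in-order sequence: teak, tulip, lily, pear, fern, lime, rye, moss, aster, kale, daisy, ivy, plum, elm.

ivy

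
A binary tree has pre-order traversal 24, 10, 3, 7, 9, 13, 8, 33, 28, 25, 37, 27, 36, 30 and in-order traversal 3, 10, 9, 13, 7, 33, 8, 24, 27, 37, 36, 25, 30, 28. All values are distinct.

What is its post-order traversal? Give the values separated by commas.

The first element of pre-order is the root; it splits in-order into left and right subtrees.
Root 24: left subtree has 7 nodes {3, 10, 9, 13, 7, 33, 8}, right has 6 {27, 37, 36, 25, 30, 28}.
  Root 10: left subtree has 1 node {3}, right has 5 {9, 13, 7, 33, 8}.
    Root 7: left subtree has 2 nodes {9, 13}, right has 2 {33, 8}.
      Root 9: left subtree has 0 nodes { }, right has 1 {13}.
      Root 8: left subtree has 1 node {33}, right has 0 { }.
  Root 28: left subtree has 5 nodes {27, 37, 36, 25, 30}, right has 0 { }.
    Root 25: left subtree has 3 nodes {27, 37, 36}, right has 1 {30}.
      Root 37: left subtree has 1 node {27}, right has 1 {36}.

3, 13, 9, 33, 8, 7, 10, 27, 36, 37, 30, 25, 28, 24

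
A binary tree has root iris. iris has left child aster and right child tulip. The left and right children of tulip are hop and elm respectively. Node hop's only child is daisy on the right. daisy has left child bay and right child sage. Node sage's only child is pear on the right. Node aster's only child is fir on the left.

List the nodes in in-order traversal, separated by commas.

In-order visits the left subtree, then the node, then the right subtree.
At iris: go left to aster.
  At aster: go left to fir.
    fir is a leaf — visit fir.
  Visit aster.
  At aster: no right child.
Visit iris.
At iris: go right to tulip.
  At tulip: go left to hop.
    At hop: no left child.
    Visit hop.
    At hop: go right to daisy.
      At daisy: go left to bay.
        bay is a leaf — visit bay.
      Visit daisy.
      At daisy: go right to sage.
        At sage: no left child.
        Visit sage.
        At sage: go right to pear.
          pear is a leaf — visit pear.
  Visit tulip.
  At tulip: go right to elm.
    elm is a leaf — visit elm.

fir, aster, iris, hop, bay, daisy, sage, pear, tulip, elm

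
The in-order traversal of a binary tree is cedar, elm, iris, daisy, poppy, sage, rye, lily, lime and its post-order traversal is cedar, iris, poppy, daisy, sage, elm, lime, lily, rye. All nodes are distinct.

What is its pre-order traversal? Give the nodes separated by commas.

rye, elm, cedar, sage, daisy, iris, poppy, lily, lime

The last element of post-order is the root; it splits in-order into left and right subtrees.
Root rye: left subtree has 6 nodes {cedar, elm, iris, daisy, poppy, sage}, right has 2 {lily, lime}.
  Root elm: left subtree has 1 node {cedar}, right has 4 {iris, daisy, poppy, sage}.
    Root sage: left subtree has 3 nodes {iris, daisy, poppy}, right has 0 { }.
      Root daisy: left subtree has 1 node {iris}, right has 1 {poppy}.
  Root lily: left subtree has 0 nodes { }, right has 1 {lime}.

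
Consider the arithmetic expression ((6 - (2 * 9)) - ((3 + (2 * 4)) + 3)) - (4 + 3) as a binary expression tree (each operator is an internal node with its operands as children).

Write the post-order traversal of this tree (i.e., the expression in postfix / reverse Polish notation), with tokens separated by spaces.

Post-order on an expression tree gives postfix notation: for each operator, emit left operand, right operand, then the operator.

6 2 9 * - 3 2 4 * + 3 + - 4 3 + -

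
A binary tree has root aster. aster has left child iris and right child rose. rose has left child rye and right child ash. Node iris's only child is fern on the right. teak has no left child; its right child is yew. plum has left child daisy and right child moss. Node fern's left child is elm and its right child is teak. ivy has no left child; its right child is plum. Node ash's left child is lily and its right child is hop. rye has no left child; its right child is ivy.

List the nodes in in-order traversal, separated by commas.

iris, elm, fern, teak, yew, aster, rye, ivy, daisy, plum, moss, rose, lily, ash, hop

In-order visits the left subtree, then the node, then the right subtree.
At aster: go left to iris.
  At iris: no left child.
  Visit iris.
  At iris: go right to fern.
    At fern: go left to elm.
      elm is a leaf — visit elm.
    Visit fern.
    At fern: go right to teak.
      At teak: no left child.
      Visit teak.
      At teak: go right to yew.
        yew is a leaf — visit yew.
Visit aster.
At aster: go right to rose.
  At rose: go left to rye.
    At rye: no left child.
    Visit rye.
    At rye: go right to ivy.
      At ivy: no left child.
      Visit ivy.
      At ivy: go right to plum.
        At plum: go left to daisy.
          daisy is a leaf — visit daisy.
        Visit plum.
        At plum: go right to moss.
          moss is a leaf — visit moss.
  Visit rose.
  At rose: go right to ash.
    At ash: go left to lily.
      lily is a leaf — visit lily.
    Visit ash.
    At ash: go right to hop.
      hop is a leaf — visit hop.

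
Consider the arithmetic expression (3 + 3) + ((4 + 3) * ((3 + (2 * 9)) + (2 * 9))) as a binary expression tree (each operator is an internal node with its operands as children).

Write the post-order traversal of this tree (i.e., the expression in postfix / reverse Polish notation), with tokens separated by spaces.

3 3 + 4 3 + 3 2 9 * + 2 9 * + * +

Post-order on an expression tree gives postfix notation: for each operator, emit left operand, right operand, then the operator.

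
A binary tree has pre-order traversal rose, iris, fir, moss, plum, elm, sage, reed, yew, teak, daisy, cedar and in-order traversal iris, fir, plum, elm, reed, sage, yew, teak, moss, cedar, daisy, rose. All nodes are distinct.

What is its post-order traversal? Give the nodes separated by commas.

The first element of pre-order is the root; it splits in-order into left and right subtrees.
Root rose: left subtree has 11 nodes {iris, fir, plum, elm, reed, sage, yew, teak, moss, cedar, daisy}, right has 0 { }.
  Root iris: left subtree has 0 nodes { }, right has 10 {fir, plum, elm, reed, sage, yew, teak, moss, cedar, daisy}.
    Root fir: left subtree has 0 nodes { }, right has 9 {plum, elm, reed, sage, yew, teak, moss, cedar, daisy}.
      Root moss: left subtree has 6 nodes {plum, elm, reed, sage, yew, teak}, right has 2 {cedar, daisy}.
        Root plum: left subtree has 0 nodes { }, right has 5 {elm, reed, sage, yew, teak}.
          Root elm: left subtree has 0 nodes { }, right has 4 {reed, sage, yew, teak}.
            Root sage: left subtree has 1 node {reed}, right has 2 {yew, teak}.
              Root yew: left subtree has 0 nodes { }, right has 1 {teak}.
        Root daisy: left subtree has 1 node {cedar}, right has 0 { }.

reed, teak, yew, sage, elm, plum, cedar, daisy, moss, fir, iris, rose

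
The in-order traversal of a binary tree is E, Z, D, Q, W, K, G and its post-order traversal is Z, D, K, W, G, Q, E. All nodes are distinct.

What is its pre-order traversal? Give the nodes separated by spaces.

The last element of post-order is the root; it splits in-order into left and right subtrees.
Root E: left subtree has 0 nodes { }, right has 6 {Z, D, Q, W, K, G}.
  Root Q: left subtree has 2 nodes {Z, D}, right has 3 {W, K, G}.
    Root D: left subtree has 1 node {Z}, right has 0 { }.
    Root G: left subtree has 2 nodes {W, K}, right has 0 { }.
      Root W: left subtree has 0 nodes { }, right has 1 {K}.

E Q D Z G W K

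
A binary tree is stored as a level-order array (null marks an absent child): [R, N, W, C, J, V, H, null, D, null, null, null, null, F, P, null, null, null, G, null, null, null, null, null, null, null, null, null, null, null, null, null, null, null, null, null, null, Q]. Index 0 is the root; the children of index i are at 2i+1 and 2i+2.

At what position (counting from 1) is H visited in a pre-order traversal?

Pre-order visits the node, then its left subtree, then its right subtree.
Visit R.
At R: go left to N.
  Visit N.
  At N: go left to C.
    Visit C.
    At C: no left child.
    At C: go right to D.
      Visit D.
      At D: no left child.
      At D: go right to G.
        Visit G.
        At G: go left to Q.
          Q is a leaf — visit Q.
        At G: no right child.
  At N: go right to J.
    J is a leaf — visit J.
At R: go right to W.
  Visit W.
  At W: go left to V.
    V is a leaf — visit V.
  At W: go right to H.
    Visit H.
    At H: go left to F.
      F is a leaf — visit F.
    At H: go right to P.
      P is a leaf — visit P.
Full pre-order sequence: R, N, C, D, G, Q, J, W, V, H, F, P.

10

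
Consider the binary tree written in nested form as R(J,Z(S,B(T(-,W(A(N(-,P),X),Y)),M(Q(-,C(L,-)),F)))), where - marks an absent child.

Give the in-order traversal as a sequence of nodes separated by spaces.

In-order visits the left subtree, then the node, then the right subtree.
At R: go left to J.
  J is a leaf — visit J.
Visit R.
At R: go right to Z.
  At Z: go left to S.
    S is a leaf — visit S.
  Visit Z.
  At Z: go right to B.
    At B: go left to T.
      At T: no left child.
      Visit T.
      At T: go right to W.
        At W: go left to A.
          At A: go left to N.
            At N: no left child.
            Visit N.
            At N: go right to P.
              P is a leaf — visit P.
          Visit A.
          At A: go right to X.
            X is a leaf — visit X.
        Visit W.
        At W: go right to Y.
          Y is a leaf — visit Y.
    Visit B.
    At B: go right to M.
      At M: go left to Q.
        At Q: no left child.
        Visit Q.
        At Q: go right to C.
          At C: go left to L.
            L is a leaf — visit L.
          Visit C.
          At C: no right child.
      Visit M.
      At M: go right to F.
        F is a leaf — visit F.

J R S Z T N P A X W Y B Q L C M F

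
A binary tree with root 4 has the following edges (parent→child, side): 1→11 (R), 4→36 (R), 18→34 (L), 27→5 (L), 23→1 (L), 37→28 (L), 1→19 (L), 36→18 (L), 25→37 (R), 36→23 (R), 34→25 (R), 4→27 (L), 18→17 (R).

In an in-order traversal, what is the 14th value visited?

23

In-order visits the left subtree, then the node, then the right subtree.
At 4: go left to 27.
  At 27: go left to 5.
    5 is a leaf — visit 5.
  Visit 27.
  At 27: no right child.
Visit 4.
At 4: go right to 36.
  At 36: go left to 18.
    At 18: go left to 34.
      At 34: no left child.
      Visit 34.
      At 34: go right to 25.
        At 25: no left child.
        Visit 25.
        At 25: go right to 37.
          At 37: go left to 28.
            28 is a leaf — visit 28.
          Visit 37.
          At 37: no right child.
    Visit 18.
    At 18: go right to 17.
      17 is a leaf — visit 17.
  Visit 36.
  At 36: go right to 23.
    At 23: go left to 1.
      At 1: go left to 19.
        19 is a leaf — visit 19.
      Visit 1.
      At 1: go right to 11.
        11 is a leaf — visit 11.
    Visit 23.
    At 23: no right child.
Full in-order sequence: 5, 27, 4, 34, 25, 28, 37, 18, 17, 36, 19, 1, 11, 23.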